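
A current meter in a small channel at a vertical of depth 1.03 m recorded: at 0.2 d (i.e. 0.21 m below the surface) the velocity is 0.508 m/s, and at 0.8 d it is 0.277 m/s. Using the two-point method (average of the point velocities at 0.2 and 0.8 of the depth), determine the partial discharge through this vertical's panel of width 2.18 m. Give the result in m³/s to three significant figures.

0.881 m³/s

v̄ = (0.508 + 0.277) / 2 = 0.3925 m/s
q = v̄ × d × w = 0.3925 × 1.03 × 2.18 = 0.8813 m³/s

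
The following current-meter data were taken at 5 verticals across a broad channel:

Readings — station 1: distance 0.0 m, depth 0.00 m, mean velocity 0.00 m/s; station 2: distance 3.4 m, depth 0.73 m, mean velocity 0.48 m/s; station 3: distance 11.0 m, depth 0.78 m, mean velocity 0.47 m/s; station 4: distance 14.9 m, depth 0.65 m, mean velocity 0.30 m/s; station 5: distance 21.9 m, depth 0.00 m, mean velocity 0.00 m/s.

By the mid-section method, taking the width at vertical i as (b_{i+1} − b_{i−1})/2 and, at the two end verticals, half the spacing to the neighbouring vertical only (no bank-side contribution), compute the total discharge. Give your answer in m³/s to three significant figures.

5.10 m³/s

w_2 = (11.0 − 0.0)/2 = 5.5 m; q_2 = 0.48 × 0.73 × 5.5 = 1.927 m³/s
w_3 = (14.9 − 3.4)/2 = 5.75 m; q_3 = 0.47 × 0.78 × 5.75 = 2.108 m³/s
w_4 = (21.9 − 11.0)/2 = 5.45 m; q_4 = 0.30 × 0.65 × 5.45 = 1.063 m³/s
Stations 1, 5 contribute zero (depth or velocity is 0).
Q = Σ qᵢ = 5.098 m³/s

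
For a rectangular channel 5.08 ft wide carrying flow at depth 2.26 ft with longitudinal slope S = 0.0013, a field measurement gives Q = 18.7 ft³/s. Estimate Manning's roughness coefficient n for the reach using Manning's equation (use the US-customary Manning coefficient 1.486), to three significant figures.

A = b·y = 5.08 × 2.26 = 11.48 ft²
P = b + 2y = 5.08 + 2×2.26 = 9.600 ft
R = A/P = 11.48/9.600 = 1.196 ft
n = (1.486/Q)·A·R^(2/3)·S^(1/2) = (1.486/18.7) × 11.48 × 1.127 × 0.03606 = 0.03706

0.0371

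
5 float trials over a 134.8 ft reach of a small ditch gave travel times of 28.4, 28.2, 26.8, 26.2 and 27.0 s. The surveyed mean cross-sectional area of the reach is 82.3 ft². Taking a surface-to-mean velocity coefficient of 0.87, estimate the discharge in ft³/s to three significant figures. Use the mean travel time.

t̄ = (28.4 + 28.2 + 26.8 + 26.2 + 27.0) / 5 = 27.32 s
v_surface = L / t̄ = 134.8 / 27.32 = 4.934 ft/s
v_mean = 0.87 × 4.934 = 4.293 ft/s
Q = A × v_mean = 82.3 × 4.293 = 353.3 ft³/s

353 ft³/s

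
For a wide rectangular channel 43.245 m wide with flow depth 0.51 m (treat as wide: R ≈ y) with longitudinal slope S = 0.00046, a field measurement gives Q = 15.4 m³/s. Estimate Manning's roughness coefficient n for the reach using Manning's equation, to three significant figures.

0.0196

A = b·y = 43.245 × 0.51 = 22.05 m²
Wide channel: R ≈ y = 0.51 m
n = (1/Q)·A·R^(2/3)·S^(1/2) = (1/15.4) × 22.05 × 0.6383 × 0.02145 = 0.01961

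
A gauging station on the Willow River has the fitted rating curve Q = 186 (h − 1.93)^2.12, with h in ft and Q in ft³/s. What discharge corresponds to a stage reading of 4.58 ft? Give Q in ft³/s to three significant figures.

Q = 186 × (4.58 − 1.93)^2.12 = 186 × 2.65^2.12 = 1468 ft³/s

1470 ft³/s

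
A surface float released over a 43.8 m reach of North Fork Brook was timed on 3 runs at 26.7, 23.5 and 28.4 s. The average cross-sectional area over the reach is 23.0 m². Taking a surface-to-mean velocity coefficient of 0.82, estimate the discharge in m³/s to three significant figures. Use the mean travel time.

31.5 m³/s

t̄ = (26.7 + 23.5 + 28.4) / 3 = 26.2 s
v_surface = L / t̄ = 43.8 / 26.2 = 1.672 m/s
v_mean = 0.82 × 1.672 = 1.371 m/s
Q = A × v_mean = 23.0 × 1.371 = 31.53 m³/s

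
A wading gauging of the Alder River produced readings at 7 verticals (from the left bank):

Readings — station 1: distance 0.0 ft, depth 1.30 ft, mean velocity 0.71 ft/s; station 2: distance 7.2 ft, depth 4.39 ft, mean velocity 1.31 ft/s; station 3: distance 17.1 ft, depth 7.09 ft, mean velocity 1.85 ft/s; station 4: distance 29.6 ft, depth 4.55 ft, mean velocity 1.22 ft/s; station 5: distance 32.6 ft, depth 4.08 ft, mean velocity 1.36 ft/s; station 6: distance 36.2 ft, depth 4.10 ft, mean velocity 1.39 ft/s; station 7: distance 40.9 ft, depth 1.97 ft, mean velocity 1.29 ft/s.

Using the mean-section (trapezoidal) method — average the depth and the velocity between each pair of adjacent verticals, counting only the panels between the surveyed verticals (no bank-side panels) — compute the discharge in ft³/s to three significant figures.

Panel 1-2: Δb = 7.2 ft, d̄ = (1.30+4.39)/2 = 2.845, v̄ = (0.71+1.31)/2 = 1.01 → q = 7.2×2.845×1.01 = 20.69 ft³/s
Panel 2-3: Δb = 9.9 ft, d̄ = (4.39+7.09)/2 = 5.74, v̄ = (1.31+1.85)/2 = 1.58 → q = 9.9×5.74×1.58 = 89.79 ft³/s
Panel 3-4: Δb = 12.5 ft, d̄ = (7.09+4.55)/2 = 5.82, v̄ = (1.85+1.22)/2 = 1.535 → q = 12.5×5.82×1.535 = 111.7 ft³/s
Panel 4-5: Δb = 3 ft, d̄ = (4.55+4.08)/2 = 4.315, v̄ = (1.22+1.36)/2 = 1.29 → q = 3×4.315×1.29 = 16.70 ft³/s
Panel 5-6: Δb = 3.6 ft, d̄ = (4.08+4.10)/2 = 4.09, v̄ = (1.36+1.39)/2 = 1.375 → q = 3.6×4.09×1.375 = 20.25 ft³/s
Panel 6-7: Δb = 4.7 ft, d̄ = (4.10+1.97)/2 = 3.035, v̄ = (1.39+1.29)/2 = 1.34 → q = 4.7×3.035×1.34 = 19.11 ft³/s
Q = Σ q = 278.2 ft³/s

278 ft³/s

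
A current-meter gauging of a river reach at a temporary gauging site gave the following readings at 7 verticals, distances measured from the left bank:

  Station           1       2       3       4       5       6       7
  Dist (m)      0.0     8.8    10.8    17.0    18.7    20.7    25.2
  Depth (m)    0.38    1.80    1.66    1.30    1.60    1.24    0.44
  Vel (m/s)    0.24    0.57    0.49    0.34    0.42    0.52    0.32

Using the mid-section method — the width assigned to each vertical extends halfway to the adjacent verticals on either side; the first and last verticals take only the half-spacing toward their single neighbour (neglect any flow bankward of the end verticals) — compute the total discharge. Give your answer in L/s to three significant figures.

14700 L/s

w_1 = (8.8 − 0.0)/2 = 4.4 m; q_1 = 0.24 × 0.38 × 4.4 = 0.4013 m³/s
w_2 = (10.8 − 0.0)/2 = 5.4 m; q_2 = 0.57 × 1.80 × 5.4 = 5.540 m³/s
w_3 = (17.0 − 8.8)/2 = 4.1 m; q_3 = 0.49 × 1.66 × 4.1 = 3.335 m³/s
w_4 = (18.7 − 10.8)/2 = 3.95 m; q_4 = 0.34 × 1.30 × 3.95 = 1.746 m³/s
w_5 = (20.7 − 17.0)/2 = 1.85 m; q_5 = 0.42 × 1.60 × 1.85 = 1.243 m³/s
w_6 = (25.2 − 18.7)/2 = 3.25 m; q_6 = 0.52 × 1.24 × 3.25 = 2.096 m³/s
w_7 = (25.2 − 20.7)/2 = 2.25 m; q_7 = 0.32 × 0.44 × 2.25 = 0.3168 m³/s
Q = Σ qᵢ = 14.68 m³/s
= 14.68 × 1000 = 14680 L/s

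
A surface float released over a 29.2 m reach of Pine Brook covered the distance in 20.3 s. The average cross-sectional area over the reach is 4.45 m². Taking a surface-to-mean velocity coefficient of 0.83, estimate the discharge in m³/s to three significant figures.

v_surface = L / t̄ = 29.2 / 20.3 = 1.438 m/s
v_mean = 0.83 × 1.438 = 1.194 m/s
Q = A × v_mean = 4.45 × 1.194 = 5.313 m³/s

5.31 m³/s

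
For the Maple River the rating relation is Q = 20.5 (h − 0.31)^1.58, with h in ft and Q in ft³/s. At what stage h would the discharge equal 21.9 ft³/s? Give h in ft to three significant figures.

1.35 ft

h − h₀ = (Q/C)^(1/b) = (21.9/20.5)^(1/1.58) = 1.043 ft
h = 0.31 + 1.043 = 1.353 ft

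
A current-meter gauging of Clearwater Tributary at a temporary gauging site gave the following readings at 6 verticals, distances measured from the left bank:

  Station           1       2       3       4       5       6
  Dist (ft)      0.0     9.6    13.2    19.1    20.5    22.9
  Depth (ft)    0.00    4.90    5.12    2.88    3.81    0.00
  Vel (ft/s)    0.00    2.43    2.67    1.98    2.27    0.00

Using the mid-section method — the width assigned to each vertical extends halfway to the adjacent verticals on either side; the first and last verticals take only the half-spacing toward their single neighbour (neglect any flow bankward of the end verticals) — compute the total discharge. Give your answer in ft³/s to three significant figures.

w_2 = (13.2 − 0.0)/2 = 6.6 ft; q_2 = 2.43 × 4.90 × 6.6 = 78.59 ft³/s
w_3 = (19.1 − 9.6)/2 = 4.75 ft; q_3 = 2.67 × 5.12 × 4.75 = 64.93 ft³/s
w_4 = (20.5 − 13.2)/2 = 3.65 ft; q_4 = 1.98 × 2.88 × 3.65 = 20.81 ft³/s
w_5 = (22.9 − 19.1)/2 = 1.9 ft; q_5 = 2.27 × 3.81 × 1.9 = 16.43 ft³/s
Stations 1, 6 contribute zero (depth or velocity is 0).
Q = Σ qᵢ = 180.8 ft³/s

181 ft³/s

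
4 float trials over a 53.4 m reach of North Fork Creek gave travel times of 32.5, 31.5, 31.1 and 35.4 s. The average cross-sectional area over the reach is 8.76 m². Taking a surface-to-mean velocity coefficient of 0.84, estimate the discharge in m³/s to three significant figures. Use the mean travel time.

t̄ = (32.5 + 31.5 + 31.1 + 35.4) / 4 = 32.625 s
v_surface = L / t̄ = 53.4 / 32.625 = 1.637 m/s
v_mean = 0.84 × 1.637 = 1.375 m/s
Q = A × v_mean = 8.76 × 1.375 = 12.04 m³/s

12.0 m³/s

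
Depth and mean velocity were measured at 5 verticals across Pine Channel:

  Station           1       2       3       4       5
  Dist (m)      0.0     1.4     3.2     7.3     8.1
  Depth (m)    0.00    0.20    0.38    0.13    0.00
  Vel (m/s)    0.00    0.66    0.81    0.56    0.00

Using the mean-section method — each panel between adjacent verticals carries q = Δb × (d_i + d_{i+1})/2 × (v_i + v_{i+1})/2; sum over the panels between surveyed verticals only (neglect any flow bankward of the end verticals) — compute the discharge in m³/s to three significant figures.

Panel 1-2: Δb = 1.4 m, d̄ = (0.00+0.20)/2 = 0.1, v̄ = (0.00+0.66)/2 = 0.33 → q = 1.4×0.1×0.33 = 0.04620 m³/s
Panel 2-3: Δb = 1.8 m, d̄ = (0.20+0.38)/2 = 0.29, v̄ = (0.66+0.81)/2 = 0.735 → q = 1.8×0.29×0.735 = 0.3837 m³/s
Panel 3-4: Δb = 4.1 m, d̄ = (0.38+0.13)/2 = 0.255, v̄ = (0.81+0.56)/2 = 0.685 → q = 4.1×0.255×0.685 = 0.7162 m³/s
Panel 4-5: Δb = 0.8 m, d̄ = (0.13+0.00)/2 = 0.065, v̄ = (0.56+0.00)/2 = 0.28 → q = 0.8×0.065×0.28 = 0.01456 m³/s
Q = Σ q = 1.161 m³/s

1.16 m³/s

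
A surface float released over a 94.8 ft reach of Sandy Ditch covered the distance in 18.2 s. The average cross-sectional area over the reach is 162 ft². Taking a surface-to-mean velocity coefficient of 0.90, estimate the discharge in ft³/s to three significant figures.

759 ft³/s

v_surface = L / t̄ = 94.8 / 18.2 = 5.209 ft/s
v_mean = 0.90 × 5.209 = 4.688 ft/s
Q = A × v_mean = 162 × 4.688 = 759.4 ft³/s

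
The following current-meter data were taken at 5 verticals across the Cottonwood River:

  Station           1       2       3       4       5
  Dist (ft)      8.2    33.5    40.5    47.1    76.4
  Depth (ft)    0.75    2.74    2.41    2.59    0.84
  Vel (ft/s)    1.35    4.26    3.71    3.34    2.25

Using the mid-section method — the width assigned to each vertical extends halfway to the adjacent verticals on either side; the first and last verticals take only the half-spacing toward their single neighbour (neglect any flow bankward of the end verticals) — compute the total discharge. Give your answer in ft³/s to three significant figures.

445 ft³/s

w_1 = (33.5 − 8.2)/2 = 12.65 ft; q_1 = 1.35 × 0.75 × 12.65 = 12.81 ft³/s
w_2 = (40.5 − 8.2)/2 = 16.15 ft; q_2 = 4.26 × 2.74 × 16.15 = 188.5 ft³/s
w_3 = (47.1 − 33.5)/2 = 6.8 ft; q_3 = 3.71 × 2.41 × 6.8 = 60.80 ft³/s
w_4 = (76.4 − 40.5)/2 = 17.95 ft; q_4 = 3.34 × 2.59 × 17.95 = 155.3 ft³/s
w_5 = (76.4 − 47.1)/2 = 14.65 ft; q_5 = 2.25 × 0.84 × 14.65 = 27.69 ft³/s
Q = Σ qᵢ = 445.1 ft³/s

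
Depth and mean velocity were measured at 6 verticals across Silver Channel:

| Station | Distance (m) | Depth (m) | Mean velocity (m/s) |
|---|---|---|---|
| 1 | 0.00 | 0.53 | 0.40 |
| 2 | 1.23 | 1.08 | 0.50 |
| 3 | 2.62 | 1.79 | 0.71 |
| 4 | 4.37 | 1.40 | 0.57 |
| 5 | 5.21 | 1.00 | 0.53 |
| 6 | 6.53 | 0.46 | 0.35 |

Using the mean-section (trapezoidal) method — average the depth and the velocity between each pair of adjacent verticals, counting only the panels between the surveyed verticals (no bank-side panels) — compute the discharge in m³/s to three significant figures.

4.42 m³/s

Panel 1-2: Δb = 1.23 m, d̄ = (0.53+1.08)/2 = 0.805, v̄ = (0.40+0.50)/2 = 0.45 → q = 1.23×0.805×0.45 = 0.4456 m³/s
Panel 2-3: Δb = 1.39 m, d̄ = (1.08+1.79)/2 = 1.435, v̄ = (0.50+0.71)/2 = 0.605 → q = 1.39×1.435×0.605 = 1.207 m³/s
Panel 3-4: Δb = 1.75 m, d̄ = (1.79+1.40)/2 = 1.595, v̄ = (0.71+0.57)/2 = 0.64 → q = 1.75×1.595×0.64 = 1.786 m³/s
Panel 4-5: Δb = 0.84 m, d̄ = (1.40+1.00)/2 = 1.2, v̄ = (0.57+0.53)/2 = 0.55 → q = 0.84×1.2×0.55 = 0.5544 m³/s
Panel 5-6: Δb = 1.32 m, d̄ = (1.00+0.46)/2 = 0.73, v̄ = (0.53+0.35)/2 = 0.44 → q = 1.32×0.73×0.44 = 0.4240 m³/s
Q = Σ q = 4.417 m³/s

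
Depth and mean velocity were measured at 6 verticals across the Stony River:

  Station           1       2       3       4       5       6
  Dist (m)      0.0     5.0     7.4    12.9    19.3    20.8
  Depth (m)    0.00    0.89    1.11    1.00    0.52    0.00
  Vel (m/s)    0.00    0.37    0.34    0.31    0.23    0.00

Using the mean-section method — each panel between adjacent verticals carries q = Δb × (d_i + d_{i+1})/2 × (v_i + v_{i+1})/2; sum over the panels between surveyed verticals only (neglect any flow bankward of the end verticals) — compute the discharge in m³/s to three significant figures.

Panel 1-2: Δb = 5 m, d̄ = (0.00+0.89)/2 = 0.445, v̄ = (0.00+0.37)/2 = 0.185 → q = 5×0.445×0.185 = 0.4116 m³/s
Panel 2-3: Δb = 2.4 m, d̄ = (0.89+1.11)/2 = 1, v̄ = (0.37+0.34)/2 = 0.355 → q = 2.4×1×0.355 = 0.8520 m³/s
Panel 3-4: Δb = 5.5 m, d̄ = (1.11+1.00)/2 = 1.055, v̄ = (0.34+0.31)/2 = 0.325 → q = 5.5×1.055×0.325 = 1.886 m³/s
Panel 4-5: Δb = 6.4 m, d̄ = (1.00+0.52)/2 = 0.76, v̄ = (0.31+0.23)/2 = 0.27 → q = 6.4×0.76×0.27 = 1.313 m³/s
Panel 5-6: Δb = 1.5 m, d̄ = (0.52+0.00)/2 = 0.26, v̄ = (0.23+0.00)/2 = 0.115 → q = 1.5×0.26×0.115 = 0.04485 m³/s
Q = Σ q = 4.508 m³/s

4.51 m³/s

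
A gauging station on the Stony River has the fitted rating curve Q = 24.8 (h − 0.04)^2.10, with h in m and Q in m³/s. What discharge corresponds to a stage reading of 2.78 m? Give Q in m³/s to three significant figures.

206 m³/s

Q = 24.8 × (2.78 − 0.04)^2.10 = 24.8 × 2.74^2.10 = 205.9 m³/s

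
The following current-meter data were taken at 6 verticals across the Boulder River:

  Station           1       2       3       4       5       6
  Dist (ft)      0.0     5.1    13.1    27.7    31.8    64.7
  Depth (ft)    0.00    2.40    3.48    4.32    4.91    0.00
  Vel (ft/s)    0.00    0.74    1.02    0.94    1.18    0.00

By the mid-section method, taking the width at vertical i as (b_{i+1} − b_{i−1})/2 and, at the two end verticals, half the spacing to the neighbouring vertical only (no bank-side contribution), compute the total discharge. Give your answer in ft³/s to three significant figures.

197 ft³/s

w_2 = (13.1 − 0.0)/2 = 6.55 ft; q_2 = 0.74 × 2.40 × 6.55 = 11.63 ft³/s
w_3 = (27.7 − 5.1)/2 = 11.3 ft; q_3 = 1.02 × 3.48 × 11.3 = 40.11 ft³/s
w_4 = (31.8 − 13.1)/2 = 9.35 ft; q_4 = 0.94 × 4.32 × 9.35 = 37.97 ft³/s
w_5 = (64.7 − 27.7)/2 = 18.5 ft; q_5 = 1.18 × 4.91 × 18.5 = 107.2 ft³/s
Stations 1, 6 contribute zero (depth or velocity is 0).
Q = Σ qᵢ = 196.9 ft³/s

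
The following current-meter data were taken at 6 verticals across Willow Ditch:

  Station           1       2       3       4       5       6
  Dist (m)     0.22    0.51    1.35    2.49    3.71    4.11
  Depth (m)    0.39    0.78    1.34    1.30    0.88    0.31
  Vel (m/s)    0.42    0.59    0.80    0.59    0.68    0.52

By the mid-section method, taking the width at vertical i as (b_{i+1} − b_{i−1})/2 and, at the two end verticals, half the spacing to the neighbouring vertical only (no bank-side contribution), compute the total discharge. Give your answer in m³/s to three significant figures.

w_1 = (0.51 − 0.22)/2 = 0.145 m; q_1 = 0.42 × 0.39 × 0.145 = 0.02375 m³/s
w_2 = (1.35 − 0.22)/2 = 0.565 m; q_2 = 0.59 × 0.78 × 0.565 = 0.2600 m³/s
w_3 = (2.49 − 0.51)/2 = 0.99 m; q_3 = 0.80 × 1.34 × 0.99 = 1.061 m³/s
w_4 = (3.71 − 1.35)/2 = 1.18 m; q_4 = 0.59 × 1.30 × 1.18 = 0.9051 m³/s
w_5 = (4.11 − 2.49)/2 = 0.81 m; q_5 = 0.68 × 0.88 × 0.81 = 0.4847 m³/s
w_6 = (4.11 − 3.71)/2 = 0.2 m; q_6 = 0.52 × 0.31 × 0.2 = 0.03224 m³/s
Q = Σ qᵢ = 2.767 m³/s

2.77 m³/s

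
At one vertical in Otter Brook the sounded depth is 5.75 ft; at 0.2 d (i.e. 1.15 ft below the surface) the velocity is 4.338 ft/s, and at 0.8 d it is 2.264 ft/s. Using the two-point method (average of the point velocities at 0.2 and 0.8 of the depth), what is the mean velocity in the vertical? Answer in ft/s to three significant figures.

3.30 ft/s

v̄ = (4.338 + 2.264) / 2 = 3.301 ft/s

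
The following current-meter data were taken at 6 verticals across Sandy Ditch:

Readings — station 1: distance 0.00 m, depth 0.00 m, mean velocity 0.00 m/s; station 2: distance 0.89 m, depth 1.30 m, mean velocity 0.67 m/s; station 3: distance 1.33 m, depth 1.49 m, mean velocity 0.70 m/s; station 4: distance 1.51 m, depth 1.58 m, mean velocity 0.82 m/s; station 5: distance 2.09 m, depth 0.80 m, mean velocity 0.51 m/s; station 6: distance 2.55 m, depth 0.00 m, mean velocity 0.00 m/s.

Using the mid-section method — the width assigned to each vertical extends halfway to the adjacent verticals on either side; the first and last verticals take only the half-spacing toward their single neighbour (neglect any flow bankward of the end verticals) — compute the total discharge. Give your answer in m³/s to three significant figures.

1.61 m³/s

w_2 = (1.33 − 0.00)/2 = 0.665 m; q_2 = 0.67 × 1.30 × 0.665 = 0.5792 m³/s
w_3 = (1.51 − 0.89)/2 = 0.31 m; q_3 = 0.70 × 1.49 × 0.31 = 0.3233 m³/s
w_4 = (2.09 − 1.33)/2 = 0.38 m; q_4 = 0.82 × 1.58 × 0.38 = 0.4923 m³/s
w_5 = (2.55 − 1.51)/2 = 0.52 m; q_5 = 0.51 × 0.80 × 0.52 = 0.2122 m³/s
Stations 1, 6 contribute zero (depth or velocity is 0).
Q = Σ qᵢ = 1.607 m³/s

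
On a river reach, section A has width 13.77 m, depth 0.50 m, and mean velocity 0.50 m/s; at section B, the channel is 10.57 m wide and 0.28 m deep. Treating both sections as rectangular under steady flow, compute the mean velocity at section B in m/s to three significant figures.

Q = A₁V₁ = (13.77×0.50) × 0.50 = 3.443 m³/s
A₂ = 10.57 × 0.28 = 2.960 m²
V₂ = Q/A₂ = 3.443/2.960 = 1.163 m/s

1.16 m/s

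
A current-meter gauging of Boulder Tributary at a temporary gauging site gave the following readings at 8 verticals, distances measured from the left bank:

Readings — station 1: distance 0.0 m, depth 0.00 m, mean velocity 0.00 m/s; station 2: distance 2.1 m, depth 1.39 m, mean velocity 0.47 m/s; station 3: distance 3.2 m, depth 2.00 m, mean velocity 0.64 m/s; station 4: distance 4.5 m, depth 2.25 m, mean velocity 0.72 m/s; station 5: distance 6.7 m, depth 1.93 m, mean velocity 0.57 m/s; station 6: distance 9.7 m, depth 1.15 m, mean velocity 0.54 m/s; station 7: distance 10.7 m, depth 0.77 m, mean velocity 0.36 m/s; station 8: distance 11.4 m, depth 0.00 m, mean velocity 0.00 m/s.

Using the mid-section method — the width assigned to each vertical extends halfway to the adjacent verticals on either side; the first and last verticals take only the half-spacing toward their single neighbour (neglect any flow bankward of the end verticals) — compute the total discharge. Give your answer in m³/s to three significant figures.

w_2 = (3.2 − 0.0)/2 = 1.6 m; q_2 = 0.47 × 1.39 × 1.6 = 1.045 m³/s
w_3 = (4.5 − 2.1)/2 = 1.2 m; q_3 = 0.64 × 2.00 × 1.2 = 1.536 m³/s
w_4 = (6.7 − 3.2)/2 = 1.75 m; q_4 = 0.72 × 2.25 × 1.75 = 2.835 m³/s
w_5 = (9.7 − 4.5)/2 = 2.6 m; q_5 = 0.57 × 1.93 × 2.6 = 2.860 m³/s
w_6 = (10.7 − 6.7)/2 = 2 m; q_6 = 0.54 × 1.15 × 2 = 1.242 m³/s
w_7 = (11.4 − 9.7)/2 = 0.85 m; q_7 = 0.36 × 0.77 × 0.85 = 0.2356 m³/s
Stations 1, 8 contribute zero (depth or velocity is 0).
Q = Σ qᵢ = 9.754 m³/s

9.75 m³/s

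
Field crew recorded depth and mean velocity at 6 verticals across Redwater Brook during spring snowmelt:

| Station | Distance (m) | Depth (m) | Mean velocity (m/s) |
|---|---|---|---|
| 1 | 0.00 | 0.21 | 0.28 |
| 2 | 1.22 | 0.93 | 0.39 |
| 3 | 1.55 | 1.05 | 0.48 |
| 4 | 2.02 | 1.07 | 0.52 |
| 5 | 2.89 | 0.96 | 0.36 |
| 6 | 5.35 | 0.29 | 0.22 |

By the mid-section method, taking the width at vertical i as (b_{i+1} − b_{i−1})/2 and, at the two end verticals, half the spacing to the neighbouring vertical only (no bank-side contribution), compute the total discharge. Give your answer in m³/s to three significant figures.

1.55 m³/s

w_1 = (1.22 − 0.00)/2 = 0.61 m; q_1 = 0.28 × 0.21 × 0.61 = 0.03587 m³/s
w_2 = (1.55 − 0.00)/2 = 0.775 m; q_2 = 0.39 × 0.93 × 0.775 = 0.2811 m³/s
w_3 = (2.02 − 1.22)/2 = 0.4 m; q_3 = 0.48 × 1.05 × 0.4 = 0.2016 m³/s
w_4 = (2.89 − 1.55)/2 = 0.67 m; q_4 = 0.52 × 1.07 × 0.67 = 0.3728 m³/s
w_5 = (5.35 − 2.02)/2 = 1.665 m; q_5 = 0.36 × 0.96 × 1.665 = 0.5754 m³/s
w_6 = (5.35 − 2.89)/2 = 1.23 m; q_6 = 0.22 × 0.29 × 1.23 = 0.07847 m³/s
Q = Σ qᵢ = 1.545 m³/s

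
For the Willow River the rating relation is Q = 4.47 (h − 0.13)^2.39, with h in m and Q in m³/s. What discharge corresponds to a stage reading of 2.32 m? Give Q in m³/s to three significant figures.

29.1 m³/s

Q = 4.47 × (2.32 − 0.13)^2.39 = 4.47 × 2.19^2.39 = 29.11 m³/s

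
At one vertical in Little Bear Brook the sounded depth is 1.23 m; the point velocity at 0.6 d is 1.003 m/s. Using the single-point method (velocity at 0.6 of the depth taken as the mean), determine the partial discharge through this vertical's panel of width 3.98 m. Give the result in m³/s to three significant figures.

v̄ = v₀.₆ = 1.003 m/s
q = v̄ × d × w = 1.003 × 1.23 × 3.98 = 4.910 m³/s

4.91 m³/s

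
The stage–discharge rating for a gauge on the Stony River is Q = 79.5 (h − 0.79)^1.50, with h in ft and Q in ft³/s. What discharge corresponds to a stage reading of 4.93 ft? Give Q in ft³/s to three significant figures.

670 ft³/s

Q = 79.5 × (4.93 − 0.79)^1.50 = 79.5 × 4.14^1.50 = 669.7 ft³/s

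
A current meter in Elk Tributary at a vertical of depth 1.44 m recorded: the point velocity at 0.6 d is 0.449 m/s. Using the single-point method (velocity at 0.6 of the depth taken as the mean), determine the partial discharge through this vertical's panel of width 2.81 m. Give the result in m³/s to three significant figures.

v̄ = v₀.₆ = 0.449 m/s
q = v̄ × d × w = 0.4490 × 1.44 × 2.81 = 1.817 m³/s

1.82 m³/s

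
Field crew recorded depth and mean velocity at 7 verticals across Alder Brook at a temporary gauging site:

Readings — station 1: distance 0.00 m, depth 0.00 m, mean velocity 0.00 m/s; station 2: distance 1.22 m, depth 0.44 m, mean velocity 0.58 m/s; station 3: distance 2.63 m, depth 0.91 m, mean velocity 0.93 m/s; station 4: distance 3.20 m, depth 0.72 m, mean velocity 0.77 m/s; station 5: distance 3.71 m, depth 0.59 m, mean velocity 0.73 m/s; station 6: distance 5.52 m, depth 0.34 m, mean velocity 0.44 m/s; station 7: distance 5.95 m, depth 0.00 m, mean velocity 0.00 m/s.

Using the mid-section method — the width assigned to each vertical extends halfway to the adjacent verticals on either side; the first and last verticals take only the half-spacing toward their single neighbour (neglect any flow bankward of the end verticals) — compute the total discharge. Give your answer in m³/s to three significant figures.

w_2 = (2.63 − 0.00)/2 = 1.315 m; q_2 = 0.58 × 0.44 × 1.315 = 0.3356 m³/s
w_3 = (3.20 − 1.22)/2 = 0.99 m; q_3 = 0.93 × 0.91 × 0.99 = 0.8378 m³/s
w_4 = (3.71 − 2.63)/2 = 0.54 m; q_4 = 0.77 × 0.72 × 0.54 = 0.2994 m³/s
w_5 = (5.52 − 3.20)/2 = 1.16 m; q_5 = 0.73 × 0.59 × 1.16 = 0.4996 m³/s
w_6 = (5.95 − 3.71)/2 = 1.12 m; q_6 = 0.44 × 0.34 × 1.12 = 0.1676 m³/s
Stations 1, 7 contribute zero (depth or velocity is 0).
Q = Σ qᵢ = 2.140 m³/s

2.14 m³/s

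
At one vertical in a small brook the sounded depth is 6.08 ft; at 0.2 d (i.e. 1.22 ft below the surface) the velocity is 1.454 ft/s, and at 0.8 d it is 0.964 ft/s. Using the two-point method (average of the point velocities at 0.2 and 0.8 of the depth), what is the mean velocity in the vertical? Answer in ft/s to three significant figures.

1.21 ft/s

v̄ = (1.454 + 0.964) / 2 = 1.209 ft/s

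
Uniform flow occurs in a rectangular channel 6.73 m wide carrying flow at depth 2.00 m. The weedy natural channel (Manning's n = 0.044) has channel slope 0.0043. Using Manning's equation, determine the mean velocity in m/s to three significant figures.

1.73 m/s

A = b·y = 6.73 × 2.00 = 13.46 m²
P = b + 2y = 6.73 + 2×2.00 = 10.73 m
R = A/P = 13.46/10.73 = 1.254 m
Q = (1/n)·A·R^(2/3)·S^(1/2) = (1/0.044) × 13.46 × 1.254^(2/3) × 0.0043^(1/2) = 23.33 m³/s
V = Q/A = 23.33/13.46 = 1.733 m/s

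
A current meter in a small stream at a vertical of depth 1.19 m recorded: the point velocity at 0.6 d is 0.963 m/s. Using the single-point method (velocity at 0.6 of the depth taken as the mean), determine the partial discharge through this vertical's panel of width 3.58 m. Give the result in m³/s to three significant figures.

4.10 m³/s

v̄ = v₀.₆ = 0.963 m/s
q = v̄ × d × w = 0.9630 × 1.19 × 3.58 = 4.103 m³/s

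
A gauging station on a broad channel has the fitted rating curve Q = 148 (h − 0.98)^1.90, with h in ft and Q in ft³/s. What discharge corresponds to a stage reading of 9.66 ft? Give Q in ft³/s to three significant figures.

Q = 148 × (9.66 − 0.98)^1.90 = 148 × 8.68^1.90 = 8984 ft³/s

8980 ft³/s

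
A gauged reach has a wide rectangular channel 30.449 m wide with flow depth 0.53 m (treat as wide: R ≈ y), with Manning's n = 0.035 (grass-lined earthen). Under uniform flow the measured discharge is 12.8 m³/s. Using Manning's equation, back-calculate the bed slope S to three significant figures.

A = b·y = 30.449 × 0.53 = 16.14 m²
Wide channel: R ≈ y = 0.53 m
S = (Q·n / (1·A·R^(2/3)))² = (12.8×0.035 / (1×16.14×0.6549))² = 0.001797

0.00180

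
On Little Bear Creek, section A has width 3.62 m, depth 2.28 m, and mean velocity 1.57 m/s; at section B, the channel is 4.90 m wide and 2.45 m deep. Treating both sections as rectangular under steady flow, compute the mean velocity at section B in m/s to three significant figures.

1.08 m/s

Q = A₁V₁ = (3.62×2.28) × 1.57 = 12.96 m³/s
A₂ = 4.90 × 2.45 = 12.01 m²
V₂ = Q/A₂ = 12.96/12.01 = 1.079 m/s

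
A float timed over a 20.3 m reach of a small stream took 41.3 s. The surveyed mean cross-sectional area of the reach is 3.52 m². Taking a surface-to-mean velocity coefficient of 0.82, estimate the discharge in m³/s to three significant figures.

v_surface = L / t̄ = 20.3 / 41.3 = 0.4915 m/s
v_mean = 0.82 × 0.4915 = 0.4031 m/s
Q = A × v_mean = 3.52 × 0.4031 = 1.419 m³/s

1.42 m³/s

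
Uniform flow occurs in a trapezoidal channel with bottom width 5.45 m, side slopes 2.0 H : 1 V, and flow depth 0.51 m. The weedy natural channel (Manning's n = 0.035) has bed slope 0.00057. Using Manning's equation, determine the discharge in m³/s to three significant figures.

1.28 m³/s

A = (b + z·y)·y = (5.45 + 2.0×0.51)×0.51 = 3.300 m²
P = b + 2y√(1+z²) = 5.45 + 2×0.51×√(1+2.0²) = 7.731 m
R = A/P = 3.300/7.731 = 0.4268 m
Q = (1/n)·A·R^(2/3)·S^(1/2) = (1/0.035) × 3.300 × 0.4268^(2/3) × 0.00057^(1/2) = 1.276 m³/s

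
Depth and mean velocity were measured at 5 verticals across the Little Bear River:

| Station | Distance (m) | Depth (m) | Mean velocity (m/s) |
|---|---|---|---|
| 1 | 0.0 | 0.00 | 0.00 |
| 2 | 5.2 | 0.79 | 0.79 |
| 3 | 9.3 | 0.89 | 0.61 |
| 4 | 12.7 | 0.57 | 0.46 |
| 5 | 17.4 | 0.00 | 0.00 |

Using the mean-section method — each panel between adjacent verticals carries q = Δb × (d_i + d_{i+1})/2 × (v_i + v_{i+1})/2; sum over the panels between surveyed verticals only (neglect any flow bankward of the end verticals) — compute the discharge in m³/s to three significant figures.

4.86 m³/s

Panel 1-2: Δb = 5.2 m, d̄ = (0.00+0.79)/2 = 0.395, v̄ = (0.00+0.79)/2 = 0.395 → q = 5.2×0.395×0.395 = 0.8113 m³/s
Panel 2-3: Δb = 4.1 m, d̄ = (0.79+0.89)/2 = 0.84, v̄ = (0.79+0.61)/2 = 0.7 → q = 4.1×0.84×0.7 = 2.411 m³/s
Panel 3-4: Δb = 3.4 m, d̄ = (0.89+0.57)/2 = 0.73, v̄ = (0.61+0.46)/2 = 0.535 → q = 3.4×0.73×0.535 = 1.328 m³/s
Panel 4-5: Δb = 4.7 m, d̄ = (0.57+0.00)/2 = 0.285, v̄ = (0.46+0.00)/2 = 0.23 → q = 4.7×0.285×0.23 = 0.3081 m³/s
Q = Σ q = 4.858 m³/s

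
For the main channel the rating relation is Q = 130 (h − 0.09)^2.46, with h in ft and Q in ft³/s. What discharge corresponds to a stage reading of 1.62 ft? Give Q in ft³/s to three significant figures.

370 ft³/s

Q = 130 × (1.62 − 0.09)^2.46 = 130 × 1.53^2.46 = 370.1 ft³/s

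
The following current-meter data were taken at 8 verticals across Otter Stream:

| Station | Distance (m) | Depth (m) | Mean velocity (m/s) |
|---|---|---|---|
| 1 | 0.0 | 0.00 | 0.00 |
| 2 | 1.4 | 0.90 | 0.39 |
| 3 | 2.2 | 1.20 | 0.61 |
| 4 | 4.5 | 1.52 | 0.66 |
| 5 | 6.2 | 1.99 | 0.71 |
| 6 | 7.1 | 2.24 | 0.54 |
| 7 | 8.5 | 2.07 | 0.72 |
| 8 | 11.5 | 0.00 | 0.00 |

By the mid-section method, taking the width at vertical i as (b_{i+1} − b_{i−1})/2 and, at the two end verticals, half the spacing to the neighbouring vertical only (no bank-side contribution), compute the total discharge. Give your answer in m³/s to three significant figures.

10.0 m³/s

w_2 = (2.2 − 0.0)/2 = 1.1 m; q_2 = 0.39 × 0.90 × 1.1 = 0.3861 m³/s
w_3 = (4.5 − 1.4)/2 = 1.55 m; q_3 = 0.61 × 1.20 × 1.55 = 1.135 m³/s
w_4 = (6.2 − 2.2)/2 = 2 m; q_4 = 0.66 × 1.52 × 2 = 2.006 m³/s
w_5 = (7.1 − 4.5)/2 = 1.3 m; q_5 = 0.71 × 1.99 × 1.3 = 1.837 m³/s
w_6 = (8.5 − 6.2)/2 = 1.15 m; q_6 = 0.54 × 2.24 × 1.15 = 1.391 m³/s
w_7 = (11.5 − 7.1)/2 = 2.2 m; q_7 = 0.72 × 2.07 × 2.2 = 3.279 m³/s
Stations 1, 8 contribute zero (depth or velocity is 0).
Q = Σ qᵢ = 10.03 m³/s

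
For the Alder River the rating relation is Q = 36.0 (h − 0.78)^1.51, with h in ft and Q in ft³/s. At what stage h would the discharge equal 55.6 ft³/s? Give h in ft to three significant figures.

h − h₀ = (Q/C)^(1/b) = (55.6/36.0)^(1/1.51) = 1.334 ft
h = 0.78 + 1.334 = 2.114 ft

2.11 ft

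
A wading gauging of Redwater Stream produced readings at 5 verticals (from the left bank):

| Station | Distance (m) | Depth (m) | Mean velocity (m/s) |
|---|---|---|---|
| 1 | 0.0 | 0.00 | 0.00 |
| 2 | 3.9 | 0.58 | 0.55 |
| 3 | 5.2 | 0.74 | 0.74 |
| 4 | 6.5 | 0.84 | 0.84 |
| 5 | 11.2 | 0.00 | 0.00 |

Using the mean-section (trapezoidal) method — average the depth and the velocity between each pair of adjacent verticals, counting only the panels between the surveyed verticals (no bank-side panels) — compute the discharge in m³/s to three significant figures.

Panel 1-2: Δb = 3.9 m, d̄ = (0.00+0.58)/2 = 0.29, v̄ = (0.00+0.55)/2 = 0.275 → q = 3.9×0.29×0.275 = 0.3110 m³/s
Panel 2-3: Δb = 1.3 m, d̄ = (0.58+0.74)/2 = 0.66, v̄ = (0.55+0.74)/2 = 0.645 → q = 1.3×0.66×0.645 = 0.5534 m³/s
Panel 3-4: Δb = 1.3 m, d̄ = (0.74+0.84)/2 = 0.79, v̄ = (0.74+0.84)/2 = 0.79 → q = 1.3×0.79×0.79 = 0.8113 m³/s
Panel 4-5: Δb = 4.7 m, d̄ = (0.84+0.00)/2 = 0.42, v̄ = (0.84+0.00)/2 = 0.42 → q = 4.7×0.42×0.42 = 0.8291 m³/s
Q = Σ q = 2.505 m³/s

2.50 m³/s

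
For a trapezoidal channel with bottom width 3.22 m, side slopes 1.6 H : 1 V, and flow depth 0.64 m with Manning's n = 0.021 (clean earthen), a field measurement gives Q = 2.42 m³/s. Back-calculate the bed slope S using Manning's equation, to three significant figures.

A = (b + z·y)·y = (3.22 + 1.6×0.64)×0.64 = 2.716 m²
P = b + 2y√(1+z²) = 3.22 + 2×0.64×√(1+1.6²) = 5.635 m
R = A/P = 2.716/5.635 = 0.4820 m
S = (Q·n / (1·A·R^(2/3)))² = (2.42×0.021 / (1×2.716×0.6148))² = 0.0009263

0.000926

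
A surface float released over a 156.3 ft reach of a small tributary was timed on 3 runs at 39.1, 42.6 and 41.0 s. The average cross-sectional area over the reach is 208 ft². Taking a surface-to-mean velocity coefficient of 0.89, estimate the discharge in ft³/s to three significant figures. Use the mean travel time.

t̄ = (39.1 + 42.6 + 41.0) / 3 = 40.9 s
v_surface = L / t̄ = 156.3 / 40.9 = 3.822 ft/s
v_mean = 0.89 × 3.822 = 3.401 ft/s
Q = A × v_mean = 208 × 3.401 = 707.4 ft³/s

707 ft³/s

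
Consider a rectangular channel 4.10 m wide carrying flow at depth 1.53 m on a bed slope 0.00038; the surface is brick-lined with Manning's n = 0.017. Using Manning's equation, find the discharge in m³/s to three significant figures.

A = b·y = 4.10 × 1.53 = 6.273 m²
P = b + 2y = 4.10 + 2×1.53 = 7.160 m
R = A/P = 6.273/7.160 = 0.8761 m
Q = (1/n)·A·R^(2/3)·S^(1/2) = (1/0.017) × 6.273 × 0.8761^(2/3) × 0.00038^(1/2) = 6.586 m³/s

6.59 m³/s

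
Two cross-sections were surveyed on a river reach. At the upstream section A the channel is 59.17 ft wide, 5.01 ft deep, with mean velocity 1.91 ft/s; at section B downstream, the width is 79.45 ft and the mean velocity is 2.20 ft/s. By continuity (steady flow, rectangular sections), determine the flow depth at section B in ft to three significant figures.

Q = A₁V₁ = (59.17×5.01) × 1.91 = 566.2 ft³/s
d₂ = Q/(b₂ V₂) = 566.2/(79.45×2.20) = 3.239 ft

3.24 ft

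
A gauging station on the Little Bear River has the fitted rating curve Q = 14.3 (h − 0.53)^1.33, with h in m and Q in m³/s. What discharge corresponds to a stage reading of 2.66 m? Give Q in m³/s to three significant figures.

39.1 m³/s

Q = 14.3 × (2.66 − 0.53)^1.33 = 14.3 × 2.13^1.33 = 39.09 m³/s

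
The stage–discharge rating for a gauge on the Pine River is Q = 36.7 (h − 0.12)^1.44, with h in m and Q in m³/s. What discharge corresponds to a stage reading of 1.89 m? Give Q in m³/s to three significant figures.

83.5 m³/s

Q = 36.7 × (1.89 − 0.12)^1.44 = 36.7 × 1.77^1.44 = 83.51 m³/s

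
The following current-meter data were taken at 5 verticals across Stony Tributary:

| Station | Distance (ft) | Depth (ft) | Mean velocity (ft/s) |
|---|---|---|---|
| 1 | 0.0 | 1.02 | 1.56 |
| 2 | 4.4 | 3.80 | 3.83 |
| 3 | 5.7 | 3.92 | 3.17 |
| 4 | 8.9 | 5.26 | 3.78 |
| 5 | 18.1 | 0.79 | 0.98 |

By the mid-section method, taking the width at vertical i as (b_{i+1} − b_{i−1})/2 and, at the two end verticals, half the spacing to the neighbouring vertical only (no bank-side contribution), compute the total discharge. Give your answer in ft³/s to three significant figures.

200 ft³/s

w_1 = (4.4 − 0.0)/2 = 2.2 ft; q_1 = 1.56 × 1.02 × 2.2 = 3.501 ft³/s
w_2 = (5.7 − 0.0)/2 = 2.85 ft; q_2 = 3.83 × 3.80 × 2.85 = 41.48 ft³/s
w_3 = (8.9 − 4.4)/2 = 2.25 ft; q_3 = 3.17 × 3.92 × 2.25 = 27.96 ft³/s
w_4 = (18.1 − 5.7)/2 = 6.2 ft; q_4 = 3.78 × 5.26 × 6.2 = 123.3 ft³/s
w_5 = (18.1 − 8.9)/2 = 4.6 ft; q_5 = 0.98 × 0.79 × 4.6 = 3.561 ft³/s
Q = Σ qᵢ = 199.8 ft³/s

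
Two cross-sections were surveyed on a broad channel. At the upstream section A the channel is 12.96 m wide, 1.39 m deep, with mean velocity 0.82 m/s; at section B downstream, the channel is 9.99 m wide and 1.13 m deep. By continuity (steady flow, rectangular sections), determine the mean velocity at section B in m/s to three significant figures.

Q = A₁V₁ = (12.96×1.39) × 0.82 = 14.77 m³/s
A₂ = 9.99 × 1.13 = 11.29 m²
V₂ = Q/A₂ = 14.77/11.29 = 1.309 m/s

1.31 m/s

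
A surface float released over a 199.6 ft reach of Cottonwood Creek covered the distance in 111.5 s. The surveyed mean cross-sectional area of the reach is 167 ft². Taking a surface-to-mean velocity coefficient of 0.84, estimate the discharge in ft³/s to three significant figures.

251 ft³/s

v_surface = L / t̄ = 199.6 / 111.5 = 1.790 ft/s
v_mean = 0.84 × 1.790 = 1.504 ft/s
Q = A × v_mean = 167 × 1.504 = 251.1 ft³/s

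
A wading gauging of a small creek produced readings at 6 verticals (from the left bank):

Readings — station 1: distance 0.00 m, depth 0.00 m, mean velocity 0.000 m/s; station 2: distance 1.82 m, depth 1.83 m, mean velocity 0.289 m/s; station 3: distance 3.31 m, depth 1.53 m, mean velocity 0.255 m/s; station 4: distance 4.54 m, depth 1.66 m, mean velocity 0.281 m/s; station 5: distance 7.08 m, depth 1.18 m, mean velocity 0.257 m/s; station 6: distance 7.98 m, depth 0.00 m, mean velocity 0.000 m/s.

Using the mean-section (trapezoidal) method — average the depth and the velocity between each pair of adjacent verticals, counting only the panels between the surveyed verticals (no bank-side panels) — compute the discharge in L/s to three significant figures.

2490 L/s

Panel 1-2: Δb = 1.82 m, d̄ = (0.00+1.83)/2 = 0.915, v̄ = (0.000+0.289)/2 = 0.1445 → q = 1.82×0.915×0.1445 = 0.2406 m³/s
Panel 2-3: Δb = 1.49 m, d̄ = (1.83+1.53)/2 = 1.68, v̄ = (0.289+0.255)/2 = 0.272 → q = 1.49×1.68×0.272 = 0.6809 m³/s
Panel 3-4: Δb = 1.23 m, d̄ = (1.53+1.66)/2 = 1.595, v̄ = (0.255+0.281)/2 = 0.268 → q = 1.23×1.595×0.268 = 0.5258 m³/s
Panel 4-5: Δb = 2.54 m, d̄ = (1.66+1.18)/2 = 1.42, v̄ = (0.281+0.257)/2 = 0.269 → q = 2.54×1.42×0.269 = 0.9702 m³/s
Panel 5-6: Δb = 0.9 m, d̄ = (1.18+0.00)/2 = 0.59, v̄ = (0.257+0.000)/2 = 0.1285 → q = 0.9×0.59×0.1285 = 0.06823 m³/s
Q = Σ q = 2.486 m³/s
= 2.486 × 1000 = 2486 L/s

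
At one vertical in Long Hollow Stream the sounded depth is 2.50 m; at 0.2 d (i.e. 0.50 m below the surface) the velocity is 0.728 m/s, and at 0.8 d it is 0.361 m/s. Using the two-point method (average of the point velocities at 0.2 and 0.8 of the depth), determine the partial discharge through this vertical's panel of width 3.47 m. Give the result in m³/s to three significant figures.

v̄ = (0.728 + 0.361) / 2 = 0.5445 m/s
q = v̄ × d × w = 0.5445 × 2.50 × 3.47 = 4.724 m³/s

4.72 m³/s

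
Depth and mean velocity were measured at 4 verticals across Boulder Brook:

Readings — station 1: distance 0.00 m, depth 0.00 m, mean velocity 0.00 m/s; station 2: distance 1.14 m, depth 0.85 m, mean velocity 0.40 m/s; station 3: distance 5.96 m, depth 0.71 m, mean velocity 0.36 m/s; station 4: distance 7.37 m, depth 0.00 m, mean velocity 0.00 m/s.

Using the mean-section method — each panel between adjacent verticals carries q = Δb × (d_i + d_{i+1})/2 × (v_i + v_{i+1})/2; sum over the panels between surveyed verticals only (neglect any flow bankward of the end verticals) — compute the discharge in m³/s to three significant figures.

1.62 m³/s

Panel 1-2: Δb = 1.14 m, d̄ = (0.00+0.85)/2 = 0.425, v̄ = (0.00+0.40)/2 = 0.2 → q = 1.14×0.425×0.2 = 0.09690 m³/s
Panel 2-3: Δb = 4.82 m, d̄ = (0.85+0.71)/2 = 0.78, v̄ = (0.40+0.36)/2 = 0.38 → q = 4.82×0.78×0.38 = 1.429 m³/s
Panel 3-4: Δb = 1.41 m, d̄ = (0.71+0.00)/2 = 0.355, v̄ = (0.36+0.00)/2 = 0.18 → q = 1.41×0.355×0.18 = 0.09010 m³/s
Q = Σ q = 1.616 m³/s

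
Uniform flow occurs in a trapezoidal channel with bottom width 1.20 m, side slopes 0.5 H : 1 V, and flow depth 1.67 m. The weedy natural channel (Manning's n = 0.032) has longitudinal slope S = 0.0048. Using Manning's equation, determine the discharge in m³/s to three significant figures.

A = (b + z·y)·y = (1.20 + 0.5×1.67)×1.67 = 3.398 m²
P = b + 2y√(1+z²) = 1.20 + 2×1.67×√(1+0.5²) = 4.934 m
R = A/P = 3.398/4.934 = 0.6887 m
Q = (1/n)·A·R^(2/3)·S^(1/2) = (1/0.032) × 3.398 × 0.6887^(2/3) × 0.0048^(1/2) = 5.738 m³/s

5.74 m³/s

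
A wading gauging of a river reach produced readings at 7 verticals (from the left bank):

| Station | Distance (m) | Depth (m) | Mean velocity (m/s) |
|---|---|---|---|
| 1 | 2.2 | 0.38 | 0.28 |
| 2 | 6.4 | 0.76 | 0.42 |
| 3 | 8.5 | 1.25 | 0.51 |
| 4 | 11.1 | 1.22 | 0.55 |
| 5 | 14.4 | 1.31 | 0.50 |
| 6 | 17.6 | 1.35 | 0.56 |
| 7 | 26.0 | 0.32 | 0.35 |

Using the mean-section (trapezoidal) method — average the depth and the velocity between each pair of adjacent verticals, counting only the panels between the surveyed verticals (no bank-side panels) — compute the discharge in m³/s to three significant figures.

11.2 m³/s

Panel 1-2: Δb = 4.2 m, d̄ = (0.38+0.76)/2 = 0.57, v̄ = (0.28+0.42)/2 = 0.35 → q = 4.2×0.57×0.35 = 0.8379 m³/s
Panel 2-3: Δb = 2.1 m, d̄ = (0.76+1.25)/2 = 1.005, v̄ = (0.42+0.51)/2 = 0.465 → q = 2.1×1.005×0.465 = 0.9814 m³/s
Panel 3-4: Δb = 2.6 m, d̄ = (1.25+1.22)/2 = 1.235, v̄ = (0.51+0.55)/2 = 0.53 → q = 2.6×1.235×0.53 = 1.702 m³/s
Panel 4-5: Δb = 3.3 m, d̄ = (1.22+1.31)/2 = 1.265, v̄ = (0.55+0.50)/2 = 0.525 → q = 3.3×1.265×0.525 = 2.192 m³/s
Panel 5-6: Δb = 3.2 m, d̄ = (1.31+1.35)/2 = 1.33, v̄ = (0.50+0.56)/2 = 0.53 → q = 3.2×1.33×0.53 = 2.256 m³/s
Panel 6-7: Δb = 8.4 m, d̄ = (1.35+0.32)/2 = 0.835, v̄ = (0.56+0.35)/2 = 0.455 → q = 8.4×0.835×0.455 = 3.191 m³/s
Q = Σ q = 11.16 m³/s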